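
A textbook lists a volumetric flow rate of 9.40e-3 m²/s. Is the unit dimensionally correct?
No

volumetric flow rate has SI base units: m^3 / s
m²/s does NOT reduce to m^3 / s; a valid unit for volumetric flow rate would be e.g. m³/s.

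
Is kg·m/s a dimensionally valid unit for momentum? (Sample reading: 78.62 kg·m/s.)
Yes

momentum has SI base units: kg * m / s
kg·m/s reduces to the same SI base units, so it is a valid unit for momentum.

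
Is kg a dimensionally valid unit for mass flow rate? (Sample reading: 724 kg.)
No

mass flow rate has SI base units: kg / s
kg does NOT reduce to kg / s; a valid unit for mass flow rate would be e.g. kg/s.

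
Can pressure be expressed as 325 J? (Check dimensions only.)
No

pressure has SI base units: kg / (m * s^2)
J does NOT reduce to kg / (m * s^2); a valid unit for pressure would be e.g. Pa.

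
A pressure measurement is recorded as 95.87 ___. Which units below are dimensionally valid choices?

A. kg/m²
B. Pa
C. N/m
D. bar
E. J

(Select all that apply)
B, D

pressure has SI base units: kg / (m * s^2)

Checking each option against kg / (m * s^2):
  A. kg/m²: ✗ does not match
  B. Pa: ✓ matches
  C. N/m: ✗ does not match
  D. bar: ✓ matches
  E. J: ✗ does not match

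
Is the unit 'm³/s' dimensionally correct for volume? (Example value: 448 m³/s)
No

volume has SI base units: m^3
m³/s does NOT reduce to m^3; a valid unit for volume would be e.g. m³.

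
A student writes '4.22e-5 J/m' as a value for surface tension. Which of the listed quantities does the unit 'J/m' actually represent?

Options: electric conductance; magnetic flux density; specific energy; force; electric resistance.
force

surface tension should have units dimensionally equivalent to kg / s^2 (e.g. N/m).
The given unit 'J/m' reduces to kg * m / s^2. Of the listed options, that is the dimensionality of force.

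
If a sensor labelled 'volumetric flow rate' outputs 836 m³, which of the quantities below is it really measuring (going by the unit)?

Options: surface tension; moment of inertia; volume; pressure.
volume

volumetric flow rate should have units dimensionally equivalent to m^3 / s (e.g. m³/s).
The given unit 'm³' reduces to m^3. Of the listed options, that is the dimensionality of volume.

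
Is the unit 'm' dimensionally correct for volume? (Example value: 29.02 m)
No

volume has SI base units: m^3
m does NOT reduce to m^3; a valid unit for volume would be e.g. m³.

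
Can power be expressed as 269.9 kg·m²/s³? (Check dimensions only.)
Yes

power has SI base units: kg * m^2 / s^3
kg·m²/s³ reduces to the same SI base units, so it is a valid unit for power.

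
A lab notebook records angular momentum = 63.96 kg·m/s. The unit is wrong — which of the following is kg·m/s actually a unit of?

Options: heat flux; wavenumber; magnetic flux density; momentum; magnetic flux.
momentum

angular momentum should have units dimensionally equivalent to kg * m^2 / s (e.g. kg·m²/s).
The given unit 'kg·m/s' reduces to kg * m / s. Of the listed options, that is the dimensionality of momentum.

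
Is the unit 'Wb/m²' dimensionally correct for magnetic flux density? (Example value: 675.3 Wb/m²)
Yes

magnetic flux density has SI base units: kg / (A * s^2)
Wb/m² reduces to the same SI base units, so it is a valid unit for magnetic flux density.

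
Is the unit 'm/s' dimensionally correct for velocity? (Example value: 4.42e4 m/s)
Yes

velocity has SI base units: m / s
m/s reduces to the same SI base units, so it is a valid unit for velocity.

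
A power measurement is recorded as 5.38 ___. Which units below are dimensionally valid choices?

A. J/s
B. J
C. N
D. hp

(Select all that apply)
A, D

power has SI base units: kg * m^2 / s^3

Checking each option against kg * m^2 / s^3:
  A. J/s: ✓ matches
  B. J: ✗ does not match
  C. N: ✗ does not match
  D. hp: ✓ matches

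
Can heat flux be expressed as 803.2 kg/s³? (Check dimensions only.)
Yes

heat flux has SI base units: kg / s^3
kg/s³ reduces to the same SI base units, so it is a valid unit for heat flux.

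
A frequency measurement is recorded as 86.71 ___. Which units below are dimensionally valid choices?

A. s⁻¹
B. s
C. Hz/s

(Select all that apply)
A

frequency has SI base units: 1 / s

Checking each option against 1 / s:
  A. s⁻¹: ✓ matches
  B. s: ✗ does not match
  C. Hz/s: ✗ does not match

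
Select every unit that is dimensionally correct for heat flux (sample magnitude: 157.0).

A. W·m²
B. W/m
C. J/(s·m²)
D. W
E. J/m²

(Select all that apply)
C

heat flux has SI base units: kg / s^3

Checking each option against kg / s^3:
  A. W·m²: ✗ does not match
  B. W/m: ✗ does not match
  C. J/(s·m²): ✓ matches
  D. W: ✗ does not match
  E. J/m²: ✗ does not match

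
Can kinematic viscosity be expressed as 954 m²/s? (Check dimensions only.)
Yes

kinematic viscosity has SI base units: m^2 / s
m²/s reduces to the same SI base units, so it is a valid unit for kinematic viscosity.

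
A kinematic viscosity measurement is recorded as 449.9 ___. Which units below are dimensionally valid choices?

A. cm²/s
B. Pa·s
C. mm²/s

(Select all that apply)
A, C

kinematic viscosity has SI base units: m^2 / s

Checking each option against m^2 / s:
  A. cm²/s: ✓ matches
  B. Pa·s: ✗ does not match
  C. mm²/s: ✓ matches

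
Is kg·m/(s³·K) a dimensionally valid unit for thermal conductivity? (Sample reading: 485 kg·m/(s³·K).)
Yes

thermal conductivity has SI base units: kg * m / (s^3 * K)
kg·m/(s³·K) reduces to the same SI base units, so it is a valid unit for thermal conductivity.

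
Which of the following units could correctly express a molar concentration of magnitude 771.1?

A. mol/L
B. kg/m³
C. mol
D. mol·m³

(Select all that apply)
A

molar concentration has SI base units: mol / m^3

Checking each option against mol / m^3:
  A. mol/L: ✓ matches
  B. kg/m³: ✗ does not match
  C. mol: ✗ does not match
  D. mol·m³: ✗ does not match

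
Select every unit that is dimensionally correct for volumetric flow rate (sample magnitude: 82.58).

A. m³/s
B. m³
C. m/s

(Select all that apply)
A

volumetric flow rate has SI base units: m^3 / s

Checking each option against m^3 / s:
  A. m³/s: ✓ matches
  B. m³: ✗ does not match
  C. m/s: ✗ does not match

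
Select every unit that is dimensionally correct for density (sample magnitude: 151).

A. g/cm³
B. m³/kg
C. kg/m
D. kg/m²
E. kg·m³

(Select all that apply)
A

density has SI base units: kg / m^3

Checking each option against kg / m^3:
  A. g/cm³: ✓ matches
  B. m³/kg: ✗ does not match
  C. kg/m: ✗ does not match
  D. kg/m²: ✗ does not match
  E. kg·m³: ✗ does not match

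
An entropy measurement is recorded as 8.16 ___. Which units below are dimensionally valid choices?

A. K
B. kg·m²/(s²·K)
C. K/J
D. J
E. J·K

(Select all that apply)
B

entropy has SI base units: kg * m^2 / (s^2 * K)

Checking each option against kg * m^2 / (s^2 * K):
  A. K: ✗ does not match
  B. kg·m²/(s²·K): ✓ matches
  C. K/J: ✗ does not match
  D. J: ✗ does not match
  E. J·K: ✗ does not match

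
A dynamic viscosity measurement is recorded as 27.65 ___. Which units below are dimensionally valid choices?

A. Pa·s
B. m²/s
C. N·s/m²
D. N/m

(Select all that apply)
A, C

dynamic viscosity has SI base units: kg / (m * s)

Checking each option against kg / (m * s):
  A. Pa·s: ✓ matches
  B. m²/s: ✗ does not match
  C. N·s/m²: ✓ matches
  D. N/m: ✗ does not match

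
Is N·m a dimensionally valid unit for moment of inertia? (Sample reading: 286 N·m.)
No

moment of inertia has SI base units: kg * m^2
N·m does NOT reduce to kg * m^2; a valid unit for moment of inertia would be e.g. kg·m².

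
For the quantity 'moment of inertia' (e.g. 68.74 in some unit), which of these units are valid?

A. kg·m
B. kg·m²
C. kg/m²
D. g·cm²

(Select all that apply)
B, D

moment of inertia has SI base units: kg * m^2

Checking each option against kg * m^2:
  A. kg·m: ✗ does not match
  B. kg·m²: ✓ matches
  C. kg/m²: ✗ does not match
  D. g·cm²: ✓ matches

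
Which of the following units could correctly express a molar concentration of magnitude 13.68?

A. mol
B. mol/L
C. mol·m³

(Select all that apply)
B

molar concentration has SI base units: mol / m^3

Checking each option against mol / m^3:
  A. mol: ✗ does not match
  B. mol/L: ✓ matches
  C. mol·m³: ✗ does not match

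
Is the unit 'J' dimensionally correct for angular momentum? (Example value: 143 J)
No

angular momentum has SI base units: kg * m^2 / s
J does NOT reduce to kg * m^2 / s; a valid unit for angular momentum would be e.g. kg·m²/s.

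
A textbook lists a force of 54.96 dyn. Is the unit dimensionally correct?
Yes

force has SI base units: kg * m / s^2
dyn reduces to the same SI base units, so it is a valid unit for force.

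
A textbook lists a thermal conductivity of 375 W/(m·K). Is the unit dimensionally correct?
Yes

thermal conductivity has SI base units: kg * m / (s^3 * K)
W/(m·K) reduces to the same SI base units, so it is a valid unit for thermal conductivity.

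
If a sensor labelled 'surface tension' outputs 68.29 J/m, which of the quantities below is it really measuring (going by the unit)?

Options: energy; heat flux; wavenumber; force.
force

surface tension should have units dimensionally equivalent to kg / s^2 (e.g. N/m).
The given unit 'J/m' reduces to kg * m / s^2. Of the listed options, that is the dimensionality of force.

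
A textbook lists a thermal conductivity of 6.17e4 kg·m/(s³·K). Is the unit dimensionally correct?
Yes

thermal conductivity has SI base units: kg * m / (s^3 * K)
kg·m/(s³·K) reduces to the same SI base units, so it is a valid unit for thermal conductivity.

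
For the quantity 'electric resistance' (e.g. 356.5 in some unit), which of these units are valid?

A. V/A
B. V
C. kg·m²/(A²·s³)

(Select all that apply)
A, C

electric resistance has SI base units: kg * m^2 / (A^2 * s^3)

Checking each option against kg * m^2 / (A^2 * s^3):
  A. V/A: ✓ matches
  B. V: ✗ does not match
  C. kg·m²/(A²·s³): ✓ matches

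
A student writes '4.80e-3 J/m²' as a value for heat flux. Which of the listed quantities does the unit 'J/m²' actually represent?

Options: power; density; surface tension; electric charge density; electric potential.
surface tension

heat flux should have units dimensionally equivalent to kg / s^3 (e.g. W/m²).
The given unit 'J/m²' reduces to kg / s^2. Of the listed options, that is the dimensionality of surface tension.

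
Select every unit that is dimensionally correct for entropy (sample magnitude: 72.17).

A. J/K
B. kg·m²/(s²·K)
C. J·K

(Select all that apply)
A, B

entropy has SI base units: kg * m^2 / (s^2 * K)

Checking each option against kg * m^2 / (s^2 * K):
  A. J/K: ✓ matches
  B. kg·m²/(s²·K): ✓ matches
  C. J·K: ✗ does not match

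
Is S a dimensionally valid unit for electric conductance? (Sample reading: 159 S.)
Yes

electric conductance has SI base units: A^2 * s^3 / (kg * m^2)
S reduces to the same SI base units, so it is a valid unit for electric conductance.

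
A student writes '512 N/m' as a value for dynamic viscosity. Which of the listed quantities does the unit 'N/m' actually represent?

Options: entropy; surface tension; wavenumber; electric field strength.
surface tension

dynamic viscosity should have units dimensionally equivalent to kg / (m * s) (e.g. Pa·s).
The given unit 'N/m' reduces to kg / s^2. Of the listed options, that is the dimensionality of surface tension.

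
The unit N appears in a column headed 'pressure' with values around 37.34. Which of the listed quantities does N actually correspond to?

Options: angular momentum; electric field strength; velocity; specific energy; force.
force

pressure should have units dimensionally equivalent to kg / (m * s^2) (e.g. Pa).
The given unit 'N' reduces to kg * m / s^2. Of the listed options, that is the dimensionality of force.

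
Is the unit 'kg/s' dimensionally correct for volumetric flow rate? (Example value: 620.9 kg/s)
No

volumetric flow rate has SI base units: m^3 / s
kg/s does NOT reduce to m^3 / s; a valid unit for volumetric flow rate would be e.g. m³/s.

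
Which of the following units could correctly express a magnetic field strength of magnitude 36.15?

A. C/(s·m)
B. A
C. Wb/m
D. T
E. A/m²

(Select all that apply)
A

magnetic field strength has SI base units: A / m

Checking each option against A / m:
  A. C/(s·m): ✓ matches
  B. A: ✗ does not match
  C. Wb/m: ✗ does not match
  D. T: ✗ does not match
  E. A/m²: ✗ does not match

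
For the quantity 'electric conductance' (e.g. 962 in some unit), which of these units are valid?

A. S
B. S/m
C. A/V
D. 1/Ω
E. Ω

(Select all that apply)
A, C, D

electric conductance has SI base units: A^2 * s^3 / (kg * m^2)

Checking each option against A^2 * s^3 / (kg * m^2):
  A. S: ✓ matches
  B. S/m: ✗ does not match
  C. A/V: ✓ matches
  D. 1/Ω: ✓ matches
  E. Ω: ✗ does not match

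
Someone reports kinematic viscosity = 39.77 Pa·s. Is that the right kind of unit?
No

kinematic viscosity has SI base units: m^2 / s
Pa·s does NOT reduce to m^2 / s; a valid unit for kinematic viscosity would be e.g. m²/s.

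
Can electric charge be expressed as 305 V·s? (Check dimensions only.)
No

electric charge has SI base units: A * s
V·s does NOT reduce to A * s; a valid unit for electric charge would be e.g. C.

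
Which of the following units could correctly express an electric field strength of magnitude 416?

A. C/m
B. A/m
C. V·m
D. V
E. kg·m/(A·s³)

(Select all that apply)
E

electric field strength has SI base units: kg * m / (A * s^3)

Checking each option against kg * m / (A * s^3):
  A. C/m: ✗ does not match
  B. A/m: ✗ does not match
  C. V·m: ✗ does not match
  D. V: ✗ does not match
  E. kg·m/(A·s³): ✓ matches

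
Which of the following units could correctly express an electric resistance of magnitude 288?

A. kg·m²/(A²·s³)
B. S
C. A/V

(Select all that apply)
A

electric resistance has SI base units: kg * m^2 / (A^2 * s^3)

Checking each option against kg * m^2 / (A^2 * s^3):
  A. kg·m²/(A²·s³): ✓ matches
  B. S: ✗ does not match
  C. A/V: ✗ does not match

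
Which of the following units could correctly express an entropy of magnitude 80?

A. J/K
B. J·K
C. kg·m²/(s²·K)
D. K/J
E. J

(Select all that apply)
A, C

entropy has SI base units: kg * m^2 / (s^2 * K)

Checking each option against kg * m^2 / (s^2 * K):
  A. J/K: ✓ matches
  B. J·K: ✗ does not match
  C. kg·m²/(s²·K): ✓ matches
  D. K/J: ✗ does not match
  E. J: ✗ does not match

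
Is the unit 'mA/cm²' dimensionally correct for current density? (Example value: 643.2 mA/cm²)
Yes

current density has SI base units: A / m^2
mA/cm² reduces to the same SI base units, so it is a valid unit for current density.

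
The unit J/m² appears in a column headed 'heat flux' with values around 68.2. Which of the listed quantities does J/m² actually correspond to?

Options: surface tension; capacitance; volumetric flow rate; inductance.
surface tension

heat flux should have units dimensionally equivalent to kg / s^3 (e.g. W/m²).
The given unit 'J/m²' reduces to kg / s^2. Of the listed options, that is the dimensionality of surface tension.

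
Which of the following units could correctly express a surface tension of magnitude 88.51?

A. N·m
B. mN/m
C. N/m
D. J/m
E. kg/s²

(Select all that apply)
B, C, E

surface tension has SI base units: kg / s^2

Checking each option against kg / s^2:
  A. N·m: ✗ does not match
  B. mN/m: ✓ matches
  C. N/m: ✓ matches
  D. J/m: ✗ does not match
  E. kg/s²: ✓ matches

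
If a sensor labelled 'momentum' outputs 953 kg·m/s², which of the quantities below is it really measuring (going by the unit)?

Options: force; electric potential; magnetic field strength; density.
force

momentum should have units dimensionally equivalent to kg * m / s (e.g. kg·m/s).
The given unit 'kg·m/s²' reduces to kg * m / s^2. Of the listed options, that is the dimensionality of force.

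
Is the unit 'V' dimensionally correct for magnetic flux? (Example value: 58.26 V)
No

magnetic flux has SI base units: kg * m^2 / (A * s^2)
V does NOT reduce to kg * m^2 / (A * s^2); a valid unit for magnetic flux would be e.g. Wb.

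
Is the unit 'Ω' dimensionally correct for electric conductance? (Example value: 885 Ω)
No

electric conductance has SI base units: A^2 * s^3 / (kg * m^2)
Ω does NOT reduce to A^2 * s^3 / (kg * m^2); a valid unit for electric conductance would be e.g. S.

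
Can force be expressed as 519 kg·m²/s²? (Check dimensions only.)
No

force has SI base units: kg * m / s^2
kg·m²/s² does NOT reduce to kg * m / s^2; a valid unit for force would be e.g. N.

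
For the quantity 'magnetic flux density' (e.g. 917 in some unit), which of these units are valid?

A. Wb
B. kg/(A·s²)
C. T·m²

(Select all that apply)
B

magnetic flux density has SI base units: kg / (A * s^2)

Checking each option against kg / (A * s^2):
  A. Wb: ✗ does not match
  B. kg/(A·s²): ✓ matches
  C. T·m²: ✗ does not match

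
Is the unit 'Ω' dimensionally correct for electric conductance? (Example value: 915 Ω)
No

electric conductance has SI base units: A^2 * s^3 / (kg * m^2)
Ω does NOT reduce to A^2 * s^3 / (kg * m^2); a valid unit for electric conductance would be e.g. S.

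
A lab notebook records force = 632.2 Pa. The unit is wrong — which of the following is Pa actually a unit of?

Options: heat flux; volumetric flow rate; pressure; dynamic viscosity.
pressure

force should have units dimensionally equivalent to kg * m / s^2 (e.g. N).
The given unit 'Pa' reduces to kg / (m * s^2). Of the listed options, that is the dimensionality of pressure.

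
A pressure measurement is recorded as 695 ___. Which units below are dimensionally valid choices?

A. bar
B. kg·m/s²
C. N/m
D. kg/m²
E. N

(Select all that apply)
A

pressure has SI base units: kg / (m * s^2)

Checking each option against kg / (m * s^2):
  A. bar: ✓ matches
  B. kg·m/s²: ✗ does not match
  C. N/m: ✗ does not match
  D. kg/m²: ✗ does not match
  E. N: ✗ does not match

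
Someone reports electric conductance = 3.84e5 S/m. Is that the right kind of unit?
No

electric conductance has SI base units: A^2 * s^3 / (kg * m^2)
S/m does NOT reduce to A^2 * s^3 / (kg * m^2); a valid unit for electric conductance would be e.g. S.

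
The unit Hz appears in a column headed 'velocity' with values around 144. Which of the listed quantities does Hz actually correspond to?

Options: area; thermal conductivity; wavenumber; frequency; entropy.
frequency

velocity should have units dimensionally equivalent to m / s (e.g. m/s).
The given unit 'Hz' reduces to 1 / s. Of the listed options, that is the dimensionality of frequency.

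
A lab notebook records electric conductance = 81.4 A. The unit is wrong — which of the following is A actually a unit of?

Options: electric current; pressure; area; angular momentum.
electric current

electric conductance should have units dimensionally equivalent to A^2 * s^3 / (kg * m^2) (e.g. S).
The given unit 'A' reduces to A. Of the listed options, that is the dimensionality of electric current.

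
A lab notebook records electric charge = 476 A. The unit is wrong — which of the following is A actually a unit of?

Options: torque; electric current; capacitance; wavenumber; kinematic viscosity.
electric current

electric charge should have units dimensionally equivalent to A * s (e.g. C).
The given unit 'A' reduces to A. Of the listed options, that is the dimensionality of electric current.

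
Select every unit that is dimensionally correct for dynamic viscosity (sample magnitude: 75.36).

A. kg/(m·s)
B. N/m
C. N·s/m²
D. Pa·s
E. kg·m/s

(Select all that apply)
A, C, D

dynamic viscosity has SI base units: kg / (m * s)

Checking each option against kg / (m * s):
  A. kg/(m·s): ✓ matches
  B. N/m: ✗ does not match
  C. N·s/m²: ✓ matches
  D. Pa·s: ✓ matches
  E. kg·m/s: ✗ does not match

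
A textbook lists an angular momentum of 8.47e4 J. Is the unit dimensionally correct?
No

angular momentum has SI base units: kg * m^2 / s
J does NOT reduce to kg * m^2 / s; a valid unit for angular momentum would be e.g. kg·m²/s.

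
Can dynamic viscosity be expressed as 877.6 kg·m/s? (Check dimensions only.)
No

dynamic viscosity has SI base units: kg / (m * s)
kg·m/s does NOT reduce to kg / (m * s); a valid unit for dynamic viscosity would be e.g. Pa·s.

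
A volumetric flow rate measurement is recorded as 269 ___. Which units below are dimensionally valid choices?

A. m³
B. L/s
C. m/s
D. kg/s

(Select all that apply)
B

volumetric flow rate has SI base units: m^3 / s

Checking each option against m^3 / s:
  A. m³: ✗ does not match
  B. L/s: ✓ matches
  C. m/s: ✗ does not match
  D. kg/s: ✗ does not match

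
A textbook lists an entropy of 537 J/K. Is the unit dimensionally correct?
Yes

entropy has SI base units: kg * m^2 / (s^2 * K)
J/K reduces to the same SI base units, so it is a valid unit for entropy.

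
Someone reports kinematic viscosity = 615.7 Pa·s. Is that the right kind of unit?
No

kinematic viscosity has SI base units: m^2 / s
Pa·s does NOT reduce to m^2 / s; a valid unit for kinematic viscosity would be e.g. m²/s.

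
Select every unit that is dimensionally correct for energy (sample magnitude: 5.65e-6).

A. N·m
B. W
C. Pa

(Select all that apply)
A

energy has SI base units: kg * m^2 / s^2

Checking each option against kg * m^2 / s^2:
  A. N·m: ✓ matches
  B. W: ✗ does not match
  C. Pa: ✗ does not match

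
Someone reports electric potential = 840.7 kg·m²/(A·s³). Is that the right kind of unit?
Yes

electric potential has SI base units: kg * m^2 / (A * s^3)
kg·m²/(A·s³) reduces to the same SI base units, so it is a valid unit for electric potential.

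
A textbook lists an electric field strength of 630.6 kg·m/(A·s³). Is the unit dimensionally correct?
Yes

electric field strength has SI base units: kg * m / (A * s^3)
kg·m/(A·s³) reduces to the same SI base units, so it is a valid unit for electric field strength.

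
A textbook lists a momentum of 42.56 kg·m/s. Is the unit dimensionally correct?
Yes

momentum has SI base units: kg * m / s
kg·m/s reduces to the same SI base units, so it is a valid unit for momentum.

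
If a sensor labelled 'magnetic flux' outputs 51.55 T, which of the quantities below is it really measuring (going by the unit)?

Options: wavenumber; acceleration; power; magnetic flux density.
magnetic flux density

magnetic flux should have units dimensionally equivalent to kg * m^2 / (A * s^2) (e.g. Wb).
The given unit 'T' reduces to kg / (A * s^2). Of the listed options, that is the dimensionality of magnetic flux density.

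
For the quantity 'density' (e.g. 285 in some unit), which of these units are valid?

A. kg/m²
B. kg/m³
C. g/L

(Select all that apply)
B, C

density has SI base units: kg / m^3

Checking each option against kg / m^3:
  A. kg/m²: ✗ does not match
  B. kg/m³: ✓ matches
  C. g/L: ✓ matches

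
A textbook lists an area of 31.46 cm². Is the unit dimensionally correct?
Yes

area has SI base units: m^2
cm² reduces to the same SI base units, so it is a valid unit for area.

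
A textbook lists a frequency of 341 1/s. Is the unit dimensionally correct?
Yes

frequency has SI base units: 1 / s
1/s reduces to the same SI base units, so it is a valid unit for frequency.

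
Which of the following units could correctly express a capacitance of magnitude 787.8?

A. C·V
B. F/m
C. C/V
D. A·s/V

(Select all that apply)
C, D

capacitance has SI base units: A^2 * s^4 / (kg * m^2)

Checking each option against A^2 * s^4 / (kg * m^2):
  A. C·V: ✗ does not match
  B. F/m: ✗ does not match
  C. C/V: ✓ matches
  D. A·s/V: ✓ matches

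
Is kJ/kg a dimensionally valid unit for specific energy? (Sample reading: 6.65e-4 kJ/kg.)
Yes

specific energy has SI base units: m^2 / s^2
kJ/kg reduces to the same SI base units, so it is a valid unit for specific energy.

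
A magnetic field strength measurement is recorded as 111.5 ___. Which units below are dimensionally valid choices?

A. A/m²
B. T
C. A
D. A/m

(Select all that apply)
D

magnetic field strength has SI base units: A / m

Checking each option against A / m:
  A. A/m²: ✗ does not match
  B. T: ✗ does not match
  C. A: ✗ does not match
  D. A/m: ✓ matches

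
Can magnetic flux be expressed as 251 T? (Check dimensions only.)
No

magnetic flux has SI base units: kg * m^2 / (A * s^2)
T does NOT reduce to kg * m^2 / (A * s^2); a valid unit for magnetic flux would be e.g. Wb.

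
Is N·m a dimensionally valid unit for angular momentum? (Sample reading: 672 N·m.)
No

angular momentum has SI base units: kg * m^2 / s
N·m does NOT reduce to kg * m^2 / s; a valid unit for angular momentum would be e.g. kg·m²/s.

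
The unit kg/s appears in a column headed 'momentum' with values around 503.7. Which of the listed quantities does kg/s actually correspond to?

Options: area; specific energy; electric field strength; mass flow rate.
mass flow rate

momentum should have units dimensionally equivalent to kg * m / s (e.g. kg·m/s).
The given unit 'kg/s' reduces to kg / s. Of the listed options, that is the dimensionality of mass flow rate.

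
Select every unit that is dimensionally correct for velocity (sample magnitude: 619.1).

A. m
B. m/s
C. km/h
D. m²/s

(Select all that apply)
B, C

velocity has SI base units: m / s

Checking each option against m / s:
  A. m: ✗ does not match
  B. m/s: ✓ matches
  C. km/h: ✓ matches
  D. m²/s: ✗ does not match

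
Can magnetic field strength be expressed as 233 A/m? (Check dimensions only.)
Yes

magnetic field strength has SI base units: A / m
A/m reduces to the same SI base units, so it is a valid unit for magnetic field strength.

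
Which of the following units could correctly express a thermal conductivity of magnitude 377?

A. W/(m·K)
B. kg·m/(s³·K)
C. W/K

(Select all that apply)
A, B

thermal conductivity has SI base units: kg * m / (s^3 * K)

Checking each option against kg * m / (s^3 * K):
  A. W/(m·K): ✓ matches
  B. kg·m/(s³·K): ✓ matches
  C. W/K: ✗ does not match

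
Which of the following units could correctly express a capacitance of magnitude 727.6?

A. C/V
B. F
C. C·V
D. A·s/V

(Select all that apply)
A, B, D

capacitance has SI base units: A^2 * s^4 / (kg * m^2)

Checking each option against A^2 * s^4 / (kg * m^2):
  A. C/V: ✓ matches
  B. F: ✓ matches
  C. C·V: ✗ does not match
  D. A·s/V: ✓ matches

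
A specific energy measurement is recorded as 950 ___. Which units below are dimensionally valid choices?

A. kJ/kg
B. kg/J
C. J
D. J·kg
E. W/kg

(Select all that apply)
A

specific energy has SI base units: m^2 / s^2

Checking each option against m^2 / s^2:
  A. kJ/kg: ✓ matches
  B. kg/J: ✗ does not match
  C. J: ✗ does not match
  D. J·kg: ✗ does not match
  E. W/kg: ✗ does not match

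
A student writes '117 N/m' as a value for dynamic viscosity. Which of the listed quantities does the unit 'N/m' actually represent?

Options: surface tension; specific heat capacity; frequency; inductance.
surface tension

dynamic viscosity should have units dimensionally equivalent to kg / (m * s) (e.g. Pa·s).
The given unit 'N/m' reduces to kg / s^2. Of the listed options, that is the dimensionality of surface tension.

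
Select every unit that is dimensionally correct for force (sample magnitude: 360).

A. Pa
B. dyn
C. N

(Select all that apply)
B, C

force has SI base units: kg * m / s^2

Checking each option against kg * m / s^2:
  A. Pa: ✗ does not match
  B. dyn: ✓ matches
  C. N: ✓ matches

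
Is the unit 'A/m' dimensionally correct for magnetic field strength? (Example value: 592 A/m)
Yes

magnetic field strength has SI base units: A / m
A/m reduces to the same SI base units, so it is a valid unit for magnetic field strength.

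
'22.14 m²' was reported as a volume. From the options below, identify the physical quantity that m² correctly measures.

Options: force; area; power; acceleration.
area

volume should have units dimensionally equivalent to m^3 (e.g. m³).
The given unit 'm²' reduces to m^2. Of the listed options, that is the dimensionality of area.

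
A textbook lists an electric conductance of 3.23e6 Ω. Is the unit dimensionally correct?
No

electric conductance has SI base units: A^2 * s^3 / (kg * m^2)
Ω does NOT reduce to A^2 * s^3 / (kg * m^2); a valid unit for electric conductance would be e.g. S.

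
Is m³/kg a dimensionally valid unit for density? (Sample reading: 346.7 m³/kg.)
No

density has SI base units: kg / m^3
m³/kg does NOT reduce to kg / m^3; a valid unit for density would be e.g. kg/m³.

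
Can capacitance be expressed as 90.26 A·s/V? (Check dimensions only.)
Yes

capacitance has SI base units: A^2 * s^4 / (kg * m^2)
A·s/V reduces to the same SI base units, so it is a valid unit for capacitance.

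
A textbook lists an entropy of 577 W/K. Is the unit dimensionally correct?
No

entropy has SI base units: kg * m^2 / (s^2 * K)
W/K does NOT reduce to kg * m^2 / (s^2 * K); a valid unit for entropy would be e.g. J/K.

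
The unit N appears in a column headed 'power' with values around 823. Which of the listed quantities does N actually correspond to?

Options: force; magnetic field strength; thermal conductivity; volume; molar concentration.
force

power should have units dimensionally equivalent to kg * m^2 / s^3 (e.g. W).
The given unit 'N' reduces to kg * m / s^2. Of the listed options, that is the dimensionality of force.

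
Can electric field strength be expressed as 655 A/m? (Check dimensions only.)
No

electric field strength has SI base units: kg * m / (A * s^3)
A/m does NOT reduce to kg * m / (A * s^3); a valid unit for electric field strength would be e.g. V/m.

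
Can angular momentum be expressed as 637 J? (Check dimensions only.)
No

angular momentum has SI base units: kg * m^2 / s
J does NOT reduce to kg * m^2 / s; a valid unit for angular momentum would be e.g. kg·m²/s.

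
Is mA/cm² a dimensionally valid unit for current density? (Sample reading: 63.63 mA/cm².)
Yes

current density has SI base units: A / m^2
mA/cm² reduces to the same SI base units, so it is a valid unit for current density.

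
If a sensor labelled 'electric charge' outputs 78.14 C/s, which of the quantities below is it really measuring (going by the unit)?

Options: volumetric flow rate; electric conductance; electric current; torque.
electric current

electric charge should have units dimensionally equivalent to A * s (e.g. C).
The given unit 'C/s' reduces to A. Of the listed options, that is the dimensionality of electric current.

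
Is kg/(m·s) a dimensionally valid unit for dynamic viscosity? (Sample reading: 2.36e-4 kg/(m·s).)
Yes

dynamic viscosity has SI base units: kg / (m * s)
kg/(m·s) reduces to the same SI base units, so it is a valid unit for dynamic viscosity.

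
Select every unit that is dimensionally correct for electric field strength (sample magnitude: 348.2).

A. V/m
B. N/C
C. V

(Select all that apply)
A, B

electric field strength has SI base units: kg * m / (A * s^3)

Checking each option against kg * m / (A * s^3):
  A. V/m: ✓ matches
  B. N/C: ✓ matches
  C. V: ✗ does not match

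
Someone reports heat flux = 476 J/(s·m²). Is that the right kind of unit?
Yes

heat flux has SI base units: kg / s^3
J/(s·m²) reduces to the same SI base units, so it is a valid unit for heat flux.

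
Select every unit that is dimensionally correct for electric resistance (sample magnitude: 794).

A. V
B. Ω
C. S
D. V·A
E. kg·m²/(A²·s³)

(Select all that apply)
B, E

electric resistance has SI base units: kg * m^2 / (A^2 * s^3)

Checking each option against kg * m^2 / (A^2 * s^3):
  A. V: ✗ does not match
  B. Ω: ✓ matches
  C. S: ✗ does not match
  D. V·A: ✗ does not match
  E. kg·m²/(A²·s³): ✓ matches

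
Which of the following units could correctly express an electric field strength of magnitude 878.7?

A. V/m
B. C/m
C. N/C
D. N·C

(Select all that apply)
A, C

electric field strength has SI base units: kg * m / (A * s^3)

Checking each option against kg * m / (A * s^3):
  A. V/m: ✓ matches
  B. C/m: ✗ does not match
  C. N/C: ✓ matches
  D. N·C: ✗ does not match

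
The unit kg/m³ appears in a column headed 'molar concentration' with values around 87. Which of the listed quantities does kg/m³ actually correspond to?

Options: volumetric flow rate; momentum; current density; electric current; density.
density

molar concentration should have units dimensionally equivalent to mol / m^3 (e.g. mol/m³).
The given unit 'kg/m³' reduces to kg / m^3. Of the listed options, that is the dimensionality of density.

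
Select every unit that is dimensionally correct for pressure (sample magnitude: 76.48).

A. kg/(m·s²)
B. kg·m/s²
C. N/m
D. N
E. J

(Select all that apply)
A

pressure has SI base units: kg / (m * s^2)

Checking each option against kg / (m * s^2):
  A. kg/(m·s²): ✓ matches
  B. kg·m/s²: ✗ does not match
  C. N/m: ✗ does not match
  D. N: ✗ does not match
  E. J: ✗ does not match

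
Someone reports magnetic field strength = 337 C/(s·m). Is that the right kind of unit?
Yes

magnetic field strength has SI base units: A / m
C/(s·m) reduces to the same SI base units, so it is a valid unit for magnetic field strength.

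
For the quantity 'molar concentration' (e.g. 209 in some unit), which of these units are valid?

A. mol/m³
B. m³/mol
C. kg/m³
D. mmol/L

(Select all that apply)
A, D

molar concentration has SI base units: mol / m^3

Checking each option against mol / m^3:
  A. mol/m³: ✓ matches
  B. m³/mol: ✗ does not match
  C. kg/m³: ✗ does not match
  D. mmol/L: ✓ matches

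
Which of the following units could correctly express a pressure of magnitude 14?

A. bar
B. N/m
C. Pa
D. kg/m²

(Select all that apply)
A, C

pressure has SI base units: kg / (m * s^2)

Checking each option against kg / (m * s^2):
  A. bar: ✓ matches
  B. N/m: ✗ does not match
  C. Pa: ✓ matches
  D. kg/m²: ✗ does not match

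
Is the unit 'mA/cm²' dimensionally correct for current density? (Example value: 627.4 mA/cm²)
Yes

current density has SI base units: A / m^2
mA/cm² reduces to the same SI base units, so it is a valid unit for current density.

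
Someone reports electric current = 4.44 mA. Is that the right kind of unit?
Yes

electric current has SI base units: A
mA reduces to the same SI base units, so it is a valid unit for electric current.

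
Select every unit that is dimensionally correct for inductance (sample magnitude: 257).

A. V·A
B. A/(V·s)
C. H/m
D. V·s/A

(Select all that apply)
D

inductance has SI base units: kg * m^2 / (A^2 * s^2)

Checking each option against kg * m^2 / (A^2 * s^2):
  A. V·A: ✗ does not match
  B. A/(V·s): ✗ does not match
  C. H/m: ✗ does not match
  D. V·s/A: ✓ matches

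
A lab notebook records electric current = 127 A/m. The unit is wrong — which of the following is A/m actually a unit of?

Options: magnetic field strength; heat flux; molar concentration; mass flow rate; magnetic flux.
magnetic field strength

electric current should have units dimensionally equivalent to A (e.g. A).
The given unit 'A/m' reduces to A / m. Of the listed options, that is the dimensionality of magnetic field strength.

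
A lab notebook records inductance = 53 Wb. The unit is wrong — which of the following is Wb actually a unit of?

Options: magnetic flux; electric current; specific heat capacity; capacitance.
magnetic flux

inductance should have units dimensionally equivalent to kg * m^2 / (A^2 * s^2) (e.g. H).
The given unit 'Wb' reduces to kg * m^2 / (A * s^2). Of the listed options, that is the dimensionality of magnetic flux.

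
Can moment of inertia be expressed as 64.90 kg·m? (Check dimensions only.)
No

moment of inertia has SI base units: kg * m^2
kg·m does NOT reduce to kg * m^2; a valid unit for moment of inertia would be e.g. kg·m².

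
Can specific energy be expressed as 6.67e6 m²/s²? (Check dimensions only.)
Yes

specific energy has SI base units: m^2 / s^2
m²/s² reduces to the same SI base units, so it is a valid unit for specific energy.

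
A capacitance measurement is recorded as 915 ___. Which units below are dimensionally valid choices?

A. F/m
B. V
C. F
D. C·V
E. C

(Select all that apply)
C

capacitance has SI base units: A^2 * s^4 / (kg * m^2)

Checking each option against A^2 * s^4 / (kg * m^2):
  A. F/m: ✗ does not match
  B. V: ✗ does not match
  C. F: ✓ matches
  D. C·V: ✗ does not match
  E. C: ✗ does not match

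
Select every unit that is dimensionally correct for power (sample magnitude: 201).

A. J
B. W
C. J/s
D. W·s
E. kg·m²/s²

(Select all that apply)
B, C

power has SI base units: kg * m^2 / s^3

Checking each option against kg * m^2 / s^3:
  A. J: ✗ does not match
  B. W: ✓ matches
  C. J/s: ✓ matches
  D. W·s: ✗ does not match
  E. kg·m²/s²: ✗ does not match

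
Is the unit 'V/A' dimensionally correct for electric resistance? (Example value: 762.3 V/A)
Yes

electric resistance has SI base units: kg * m^2 / (A^2 * s^3)
V/A reduces to the same SI base units, so it is a valid unit for electric resistance.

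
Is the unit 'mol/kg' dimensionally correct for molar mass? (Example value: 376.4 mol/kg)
No

molar mass has SI base units: kg / mol
mol/kg does NOT reduce to kg / mol; a valid unit for molar mass would be e.g. kg/mol.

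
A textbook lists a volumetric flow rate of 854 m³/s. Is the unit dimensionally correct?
Yes

volumetric flow rate has SI base units: m^3 / s
m³/s reduces to the same SI base units, so it is a valid unit for volumetric flow rate.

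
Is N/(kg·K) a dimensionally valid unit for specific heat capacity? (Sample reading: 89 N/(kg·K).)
No

specific heat capacity has SI base units: m^2 / (s^2 * K)
N/(kg·K) does NOT reduce to m^2 / (s^2 * K); a valid unit for specific heat capacity would be e.g. J/(kg·K).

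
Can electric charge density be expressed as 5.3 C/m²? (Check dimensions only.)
No

electric charge density has SI base units: A * s / m^3
C/m² does NOT reduce to A * s / m^3; a valid unit for electric charge density would be e.g. C/m³.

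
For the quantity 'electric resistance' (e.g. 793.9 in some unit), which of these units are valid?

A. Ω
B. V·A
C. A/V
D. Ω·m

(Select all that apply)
A

electric resistance has SI base units: kg * m^2 / (A^2 * s^3)

Checking each option against kg * m^2 / (A^2 * s^3):
  A. Ω: ✓ matches
  B. V·A: ✗ does not match
  C. A/V: ✗ does not match
  D. Ω·m: ✗ does not match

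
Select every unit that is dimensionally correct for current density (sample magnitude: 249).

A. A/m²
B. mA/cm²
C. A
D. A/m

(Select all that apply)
A, B

current density has SI base units: A / m^2

Checking each option against A / m^2:
  A. A/m²: ✓ matches
  B. mA/cm²: ✓ matches
  C. A: ✗ does not match
  D. A/m: ✗ does not match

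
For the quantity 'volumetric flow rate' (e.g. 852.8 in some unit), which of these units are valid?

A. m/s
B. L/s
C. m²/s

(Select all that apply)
B

volumetric flow rate has SI base units: m^3 / s

Checking each option against m^3 / s:
  A. m/s: ✗ does not match
  B. L/s: ✓ matches
  C. m²/s: ✗ does not match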